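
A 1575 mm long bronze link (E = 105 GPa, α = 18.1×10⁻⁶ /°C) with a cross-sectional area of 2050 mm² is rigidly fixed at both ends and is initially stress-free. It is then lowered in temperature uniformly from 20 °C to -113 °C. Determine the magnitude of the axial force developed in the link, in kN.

The ends cannot move, so σ = EαΔT = 105×10³ × 18.1×10⁻⁶ × 133 = 252.8 MPa.
Axial force P = σA = 252.8 × 2050 = 518200 N = 518.2 kN, tensile.

P ≈ 518 kN (tensile)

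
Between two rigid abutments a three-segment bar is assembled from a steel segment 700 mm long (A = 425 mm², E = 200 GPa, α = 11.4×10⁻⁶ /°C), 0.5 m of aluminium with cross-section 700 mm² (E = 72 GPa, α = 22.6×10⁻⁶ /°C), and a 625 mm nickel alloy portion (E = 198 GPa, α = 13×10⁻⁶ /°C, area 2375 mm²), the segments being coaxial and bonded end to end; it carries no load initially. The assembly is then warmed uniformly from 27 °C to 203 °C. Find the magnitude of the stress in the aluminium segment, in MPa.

σ ≈ 354 MPa (compressive)

With the walls removed the bar would change length by δ_free = Σ αᵢΔT Lᵢ = 11.4×10⁻⁶×176×700 + 22.6×10⁻⁶×176×500 + 13×10⁻⁶×176×625 = 4.823 mm.
Since the ends are fixed, an axial force P builds up, equal in every segment, with P · Σ Lᵢ/(AᵢEᵢ) = δ_free.
The series flexibility is Σ Lᵢ/(AᵢEᵢ) = 700/(425×200×10³) + 500/(700×72×10³) + 625/(2375×198×10³) = 1.949×10⁻⁵ mm/N.
Hence P = δ_free / Σ(L/AE) = 4.823/1.949×10⁻⁵ = 247.5 kN (compressive).
σ_{aluminium} = P / A = 247500 / 700 = 353.6 MPa.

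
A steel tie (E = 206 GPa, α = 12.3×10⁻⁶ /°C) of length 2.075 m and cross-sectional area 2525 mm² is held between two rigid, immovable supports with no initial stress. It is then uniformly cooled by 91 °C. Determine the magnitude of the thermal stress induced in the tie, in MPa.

σ ≈ 231 MPa (tensile)

The supports are rigid, so the total axial strain is zero. The restrained thermal strain is ε = αΔT = 12.3×10⁻⁶ × 91 = 1119.3×10⁻⁶.
Hence σ = E·αΔT = 206×10³ × 1119.3×10⁻⁶ = 230.6 MPa, tensile.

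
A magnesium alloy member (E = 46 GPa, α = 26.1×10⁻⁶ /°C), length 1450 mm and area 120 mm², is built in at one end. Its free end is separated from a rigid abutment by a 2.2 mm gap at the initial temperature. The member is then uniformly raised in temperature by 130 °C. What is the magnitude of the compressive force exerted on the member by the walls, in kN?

P ≈ 10.4 kN

Free thermal elongation = αΔT L = 26.1×10⁻⁶ × 130 × 1450 = 4.92 mm.
The gap closes (δ_free > 2.2 mm) and the wall then resists a further 4.92 − 2.2 = 2.72 mm of expansion.
So σ = E(δ_free − g)/L = 46×10³ × 2.72/1450 = 86.28 MPa.
Force on the wall = σA = 86.28 × 120 mm² = 10.35 kN.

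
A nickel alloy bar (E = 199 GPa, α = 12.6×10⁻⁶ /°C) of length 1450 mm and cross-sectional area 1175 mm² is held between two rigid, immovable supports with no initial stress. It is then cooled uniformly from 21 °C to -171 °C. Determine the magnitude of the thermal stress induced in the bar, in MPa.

σ ≈ 481 MPa (tensile)

The supports are rigid, so the total axial strain is zero. The restrained thermal strain is ε = αΔT = 12.6×10⁻⁶ × 192 = 2419.2×10⁻⁶.
The stress required to suppress this strain is σ = Eε = 199×10³ × 2419.2×10⁻⁶ = 481.4 MPa, tensile since the bar is trying to contract.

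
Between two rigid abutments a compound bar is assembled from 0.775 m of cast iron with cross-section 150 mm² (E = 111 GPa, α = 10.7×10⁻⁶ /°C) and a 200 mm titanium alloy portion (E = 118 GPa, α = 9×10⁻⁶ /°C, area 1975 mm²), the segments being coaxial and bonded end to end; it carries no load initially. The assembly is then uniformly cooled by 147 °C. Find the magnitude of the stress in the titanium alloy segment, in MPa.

σ ≈ 15.8 MPa (tensile)

Free thermal contraction of the whole bar: Σ αᵢΔT Lᵢ = 10.7×10⁻⁶×147×775 + 9×10⁻⁶×147×200 = 1.484 mm.
Since the ends are fixed, an axial force P builds up, equal in every segment, with P · Σ Lᵢ/(AᵢEᵢ) = δ_free.
The series flexibility is Σ Lᵢ/(AᵢEᵢ) = 775/(150×111×10³) + 200/(1975×118×10³) = 4.74×10⁻⁵ mm/N.
Hence P = δ_free / Σ(L/AE) = 1.484/4.74×10⁻⁵ = 31.3 kN (tensile).
σ_{titanium alloy} = P / A = 31300 / 1975 = 15.85 MPa.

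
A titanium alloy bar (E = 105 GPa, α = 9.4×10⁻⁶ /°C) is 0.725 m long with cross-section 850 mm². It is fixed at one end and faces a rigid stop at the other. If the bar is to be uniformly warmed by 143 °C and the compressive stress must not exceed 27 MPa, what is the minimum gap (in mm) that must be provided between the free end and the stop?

g ≈ 0.788 mm

With no wall the bar would lengthen by αΔT L = 9.4×10⁻⁶ × 143 × 725 = 0.9745 mm.
A stress of 27 MPa corresponds to the wall pushing the bar back by σL/E = 27×725/(105×10³) = 0.1864 mm.
The gap must absorb the remainder: g_min = 0.9745 − 0.1864 = 0.7881 mm.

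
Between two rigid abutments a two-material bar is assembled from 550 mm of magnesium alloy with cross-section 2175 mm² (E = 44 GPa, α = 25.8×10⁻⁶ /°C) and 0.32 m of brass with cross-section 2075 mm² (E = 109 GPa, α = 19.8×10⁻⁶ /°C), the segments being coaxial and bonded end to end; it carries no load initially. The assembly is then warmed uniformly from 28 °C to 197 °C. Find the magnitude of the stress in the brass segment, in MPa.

σ ≈ 233 MPa (compressive)

If the supports were absent, the total length change would be Σ αᵢΔT Lᵢ = 25.8×10⁻⁶×169×550 + 19.8×10⁻⁶×169×320 = 3.469 mm.
The walls prevent any net length change, so an axial force P (same in every segment) develops. Compatibility: P · Σ Lᵢ/(AᵢEᵢ) = δ_free.
Σ Lᵢ/(AᵢEᵢ) = 550/(2175×44×10³) + 320/(2075×109×10³) = 7.162×10⁻⁶ mm/N.
Hence P = δ_free / Σ(L/AE) = 3.469/7.162×10⁻⁶ = 484.3 kN (compressive).
σ_{brass} = P / A = 484300 / 2075 = 233.4 MPa.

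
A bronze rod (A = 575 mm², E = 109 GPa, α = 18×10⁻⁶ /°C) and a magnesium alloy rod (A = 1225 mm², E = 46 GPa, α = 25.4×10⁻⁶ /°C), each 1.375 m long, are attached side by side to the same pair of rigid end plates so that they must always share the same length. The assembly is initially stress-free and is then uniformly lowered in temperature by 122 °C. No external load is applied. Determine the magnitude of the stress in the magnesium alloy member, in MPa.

Equilibrium of a rigid end plate with no external load gives equal and opposite internal forces ±P in the two members. Since α_{magnesium alloy} > α_{bronze}, cooling drives the magnesium alloy into tension and the bronze into compression.
Compatibility of the two members (thermal + elastic change equal): (α₁ − α₂)ΔT = P·[1/(A₁E₁) + 1/(A₂E₂)].
|α₁ − α₂|·ΔT = 7.4×10⁻⁶ × 122 = 0.0009028.
1/(A₁E₁) + 1/(A₂E₂) = 1/(575×109×10³) + 1/(1225×46×10³) = 3.37×10⁻⁸ N⁻¹.
So P = 0.0009028 / 3.37×10⁻⁸ = 26.79 kN.
σ_{magnesium alloy} = P/A₂ = 26790/1225 = 21.87 MPa, tensile.

σ ≈ 21.9 MPa (tensile)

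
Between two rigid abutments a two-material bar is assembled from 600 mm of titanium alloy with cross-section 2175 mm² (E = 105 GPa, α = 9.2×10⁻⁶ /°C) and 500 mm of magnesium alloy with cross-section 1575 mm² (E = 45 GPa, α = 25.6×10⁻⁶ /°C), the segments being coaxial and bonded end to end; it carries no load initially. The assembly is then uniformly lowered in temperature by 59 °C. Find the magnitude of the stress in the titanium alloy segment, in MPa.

σ ≈ 51.3 MPa (tensile)

With the walls removed the bar would change length by δ_free = Σ αᵢΔT Lᵢ = 9.2×10⁻⁶×59×600 + 25.6×10⁻⁶×59×500 = 1.081 mm.
Since the ends are fixed, an axial force P builds up, equal in every segment, with P · Σ Lᵢ/(AᵢEᵢ) = δ_free.
The series flexibility is Σ Lᵢ/(AᵢEᵢ) = 600/(2175×105×10³) + 500/(1575×45×10³) = 9.682×10⁻⁶ mm/N.
Hence P = δ_free / Σ(L/AE) = 1.081/9.682×10⁻⁶ = 111.6 kN (tensile).
σ_{titanium alloy} = P / A = 111600 / 2175 = 51.33 MPa.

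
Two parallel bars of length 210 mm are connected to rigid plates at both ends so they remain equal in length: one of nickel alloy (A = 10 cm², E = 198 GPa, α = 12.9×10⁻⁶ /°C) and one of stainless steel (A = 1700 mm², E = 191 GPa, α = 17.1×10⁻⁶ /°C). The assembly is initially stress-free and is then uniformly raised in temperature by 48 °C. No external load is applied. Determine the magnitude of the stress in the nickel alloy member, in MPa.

Both members must finish at the same length. With the larger α, the stainless steel tends to over-expand; the plates restrain it, putting the stainless steel in compression and the nickel alloy in tension. With no external load the two internal forces are equal and opposite, magnitude P.
Setting the final lengths equal and cancelling L: (α₁ − α₂)ΔT = P/(A₁E₁) + P/(A₂E₂).
|α₁ − α₂|·ΔT = 4.2×10⁻⁶ × 48 = 0.0002016.
1/(A₁E₁) + 1/(A₂E₂) = 1/(1000×198×10³) + 1/(1700×191×10³) = 8.13×10⁻⁹ N⁻¹.
So P = 0.0002016 / 8.13×10⁻⁹ = 24.8 kN.
σ_{nickel alloy} = P/A₁ = 24800/1000 = 24.8 MPa, tensile.

σ ≈ 24.8 MPa (tensile)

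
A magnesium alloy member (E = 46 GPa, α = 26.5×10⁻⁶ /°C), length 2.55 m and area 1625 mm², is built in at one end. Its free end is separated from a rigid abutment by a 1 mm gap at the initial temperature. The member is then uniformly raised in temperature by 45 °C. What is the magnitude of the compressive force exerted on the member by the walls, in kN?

P ≈ 59.8 kN

If the wall were absent the member would grow by αΔT L = 26.5×10⁻⁶ × 45 × 2550 = 3.041 mm.
The gap closes (δ_free > 1 mm) and the wall then resists a further 3.041 − 1 = 2.041 mm of expansion.
So σ = E(δ_free − g)/L = 46×10³ × 2.041/2550 = 36.82 MPa.
P = σA = 36.82 × 1625 = 59.83 kN.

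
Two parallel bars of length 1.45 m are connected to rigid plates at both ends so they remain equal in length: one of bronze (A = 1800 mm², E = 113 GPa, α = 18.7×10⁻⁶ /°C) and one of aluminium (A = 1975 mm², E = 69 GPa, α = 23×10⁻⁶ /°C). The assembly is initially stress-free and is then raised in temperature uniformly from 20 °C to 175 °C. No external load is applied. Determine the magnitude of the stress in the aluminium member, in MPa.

Equilibrium of a rigid end plate with no external load gives equal and opposite internal forces ±P in the two members. Since α_{aluminium} > α_{bronze}, heating drives the aluminium into compression and the bronze into tension.
Setting the final lengths equal and cancelling L: (α₁ − α₂)ΔT = P/(A₁E₁) + P/(A₂E₂).
|α₁ − α₂|·ΔT = 4.3×10⁻⁶ × 155 = 0.0006665.
1/(A₁E₁) + 1/(A₂E₂) = 1/(1800×113×10³) + 1/(1975×69×10³) = 1.225×10⁻⁸ N⁻¹.
P = 0.0006665 / 1.225×10⁻⁸ = 54390 N = 54.39 kN.
σ_{aluminium} = P/A₂ = 54390/1975 = 27.54 MPa, compressive.

σ ≈ 27.5 MPa (compressive)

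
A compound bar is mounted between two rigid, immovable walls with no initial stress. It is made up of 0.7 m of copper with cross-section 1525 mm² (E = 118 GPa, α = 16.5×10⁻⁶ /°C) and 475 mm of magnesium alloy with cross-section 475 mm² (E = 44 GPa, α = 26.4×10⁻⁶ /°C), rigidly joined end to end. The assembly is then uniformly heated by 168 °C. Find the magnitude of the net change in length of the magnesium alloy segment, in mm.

With the walls removed the bar would change length by δ_free = Σ αᵢΔT Lᵢ = 16.5×10⁻⁶×168×700 + 26.4×10⁻⁶×168×475 = 4.047 mm.
The walls prevent any net length change, so an axial force P (same in every segment) develops. Compatibility: P · Σ Lᵢ/(AᵢEᵢ) = δ_free.
The series flexibility is Σ Lᵢ/(AᵢEᵢ) = 700/(1525×118×10³) + 475/(475×44×10³) = 2.662×10⁻⁵ mm/N.
Hence P = δ_free / Σ(L/AE) = 4.047/2.662×10⁻⁵ = 152 kN (compressive).
For the magnesium alloy segment, free thermal change = 26.4×10⁻⁶×168×475 = 2.107 mm and elastic change from P = 152000×475/(475×44×10³) = 3.456 mm; these oppose, so the net change is 1.35 mm (segment shortens).

|ΔL| ≈ 1.35 mm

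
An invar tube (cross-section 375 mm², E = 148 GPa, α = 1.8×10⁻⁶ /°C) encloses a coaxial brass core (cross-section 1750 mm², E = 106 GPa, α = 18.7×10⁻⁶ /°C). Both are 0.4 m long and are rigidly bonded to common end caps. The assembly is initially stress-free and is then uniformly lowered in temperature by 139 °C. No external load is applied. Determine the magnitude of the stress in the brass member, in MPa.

The brass has the larger α, so on cooling it would change length more than the invar if both were free. The rigid plates force a common final length, so the brass is put into tension and the invar into compression, with equal and opposite forces P (no external load).
Compatibility of the two members (thermal + elastic change equal): (α₁ − α₂)ΔT = P·[1/(A₁E₁) + 1/(A₂E₂)].
|α₁ − α₂|·ΔT = 16.9×10⁻⁶ × 139 = 0.002349.
1/(A₁E₁) + 1/(A₂E₂) = 1/(375×148×10³) + 1/(1750×106×10³) = 2.341×10⁻⁸ N⁻¹.
So P = 0.002349 / 2.341×10⁻⁸ = 100.4 kN.
σ_{brass} = P/A₂ = 100400/1750 = 57.34 MPa, tensile.

σ ≈ 57.3 MPa (tensile)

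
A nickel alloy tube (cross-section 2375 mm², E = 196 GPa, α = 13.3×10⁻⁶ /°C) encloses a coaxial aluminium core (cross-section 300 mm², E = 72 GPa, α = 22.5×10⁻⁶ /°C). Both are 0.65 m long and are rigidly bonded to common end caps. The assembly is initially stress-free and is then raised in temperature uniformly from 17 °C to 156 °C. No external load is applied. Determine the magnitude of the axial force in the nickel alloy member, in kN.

P ≈ 26.4 kN (tensile in the nickel alloy)

Both members must finish at the same length. With the larger α, the aluminium tends to over-expand; the plates restrain it, putting the aluminium in compression and the nickel alloy in tension. With no external load the two internal forces are equal and opposite, magnitude P.
Compatibility of the two members (thermal + elastic change equal): (α₁ − α₂)ΔT = P·[1/(A₁E₁) + 1/(A₂E₂)].
|α₁ − α₂|·ΔT = 9.2×10⁻⁶ × 139 = 0.001279.
1/(A₁E₁) + 1/(A₂E₂) = 1/(2375×196×10³) + 1/(300×72×10³) = 4.844×10⁻⁸ N⁻¹.
P = 0.001279 / 4.844×10⁻⁸ = 26400 N = 26.4 kN.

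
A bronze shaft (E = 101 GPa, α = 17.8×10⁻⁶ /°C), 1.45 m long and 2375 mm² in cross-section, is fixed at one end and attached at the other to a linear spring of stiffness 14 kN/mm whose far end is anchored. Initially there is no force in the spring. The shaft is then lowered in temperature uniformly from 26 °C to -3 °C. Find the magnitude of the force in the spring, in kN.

P ≈ 9.66 kN

The unrestrained thermal change is αΔT L = 17.8×10⁻⁶ × 29 × 1450 = 0.7485 mm.
Let P be the tensile force in the spring. The shaft extends elastically by PL/(AE) and the spring stretches by P/k; together these equal δ_free.
P [ L/(AE) + 1/k ] = δ_free → P [ 1450/(2375×101×10³) + 1/(14×10³) ] = 0.7485.
P = 0.7485 / 7.747×10⁻⁵ = 9661 N.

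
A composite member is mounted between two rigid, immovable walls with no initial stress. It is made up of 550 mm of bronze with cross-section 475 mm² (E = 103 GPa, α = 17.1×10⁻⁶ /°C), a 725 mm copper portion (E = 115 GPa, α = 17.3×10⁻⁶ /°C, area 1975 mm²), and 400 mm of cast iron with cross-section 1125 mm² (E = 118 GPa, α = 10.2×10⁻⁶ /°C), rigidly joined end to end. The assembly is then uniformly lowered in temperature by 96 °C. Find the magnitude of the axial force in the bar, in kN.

P ≈ 143 kN (tensile)

Free thermal contraction of the whole bar: Σ αᵢΔT Lᵢ = 17.1×10⁻⁶×96×550 + 17.3×10⁻⁶×96×725 + 10.2×10⁻⁶×96×400 = 2.499 mm.
The rigid supports impose zero overall length change; the single axial force P common to all segments must satisfy P Σ Lᵢ/(AᵢEᵢ) = δ_free.
The series flexibility is Σ Lᵢ/(AᵢEᵢ) = 550/(475×103×10³) + 725/(1975×115×10³) + 400/(1125×118×10³) = 1.745×10⁻⁵ mm/N.
P = 2.499 / 1.745×10⁻⁵ = 143200 N = 143.2 kN, tensile.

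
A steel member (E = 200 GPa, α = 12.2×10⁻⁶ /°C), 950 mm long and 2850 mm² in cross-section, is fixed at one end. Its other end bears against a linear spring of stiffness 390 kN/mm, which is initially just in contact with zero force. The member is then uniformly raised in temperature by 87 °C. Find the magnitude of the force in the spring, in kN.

P ≈ 238 kN

The unrestrained thermal change is αΔT L = 12.2×10⁻⁶ × 87 × 950 = 1.008 mm.
With a force P in the spring, the elastic change of the member is PL/(AE) and that of the spring is P/k; compatibility requires their sum to equal δ_free.
P [ L/(AE) + 1/k ] = δ_free → P [ 950/(2850×200×10³) + 1/(390×10³) ] = 1.008.
P = 1.008 / 4.231×10⁻⁶ = 238300 N.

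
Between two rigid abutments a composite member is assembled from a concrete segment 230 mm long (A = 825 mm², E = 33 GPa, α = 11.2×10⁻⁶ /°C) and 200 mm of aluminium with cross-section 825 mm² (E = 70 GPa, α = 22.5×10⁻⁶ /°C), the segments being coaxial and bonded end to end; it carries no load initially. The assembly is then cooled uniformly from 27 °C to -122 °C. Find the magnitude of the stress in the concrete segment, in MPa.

With the walls removed the bar would change length by δ_free = Σ αᵢΔT Lᵢ = 11.2×10⁻⁶×149×230 + 22.5×10⁻⁶×149×200 = 1.054 mm.
The rigid supports impose zero overall length change; the single axial force P common to all segments must satisfy P Σ Lᵢ/(AᵢEᵢ) = δ_free.
Σ Lᵢ/(AᵢEᵢ) = 230/(825×33×10³) + 200/(825×70×10³) = 1.191×10⁻⁵ mm/N.
P = 1.054 / 1.191×10⁻⁵ = 88510 N = 88.51 kN, tensile.
σ_{concrete} = P / A = 88510 / 825 = 107.3 MPa.

σ ≈ 107 MPa (tensile)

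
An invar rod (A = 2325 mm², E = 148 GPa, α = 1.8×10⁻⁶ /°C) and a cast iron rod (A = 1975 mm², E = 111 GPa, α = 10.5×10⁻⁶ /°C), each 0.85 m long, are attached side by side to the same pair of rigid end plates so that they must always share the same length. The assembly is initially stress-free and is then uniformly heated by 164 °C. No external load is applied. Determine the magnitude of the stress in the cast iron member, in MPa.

σ ≈ 96.7 MPa (compressive)

The cast iron has the larger α, so on heating it would change length more than the invar if both were free. The rigid plates force a common final length, so the cast iron is put into compression and the invar into tension, with equal and opposite forces P (no external load).
Setting the final lengths equal and cancelling L: (α₁ − α₂)ΔT = P/(A₁E₁) + P/(A₂E₂).
|α₁ − α₂|·ΔT = 8.7×10⁻⁶ × 164 = 0.001427.
1/(A₁E₁) + 1/(A₂E₂) = 1/(2325×148×10³) + 1/(1975×111×10³) = 7.468×10⁻⁹ N⁻¹.
So P = 0.001427 / 7.468×10⁻⁹ = 191.1 kN.
σ_{cast iron} = P/A₂ = 191100/1975 = 96.74 MPa, compressive.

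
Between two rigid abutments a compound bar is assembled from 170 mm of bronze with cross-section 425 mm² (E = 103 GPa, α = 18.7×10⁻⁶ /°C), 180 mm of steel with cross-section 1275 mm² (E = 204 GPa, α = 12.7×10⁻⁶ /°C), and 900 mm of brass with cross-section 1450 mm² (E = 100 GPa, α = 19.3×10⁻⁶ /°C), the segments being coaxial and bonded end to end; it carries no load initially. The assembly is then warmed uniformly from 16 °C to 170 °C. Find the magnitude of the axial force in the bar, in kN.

Free thermal expansion of the whole bar: Σ αᵢΔT Lᵢ = 18.7×10⁻⁶×154×170 + 12.7×10⁻⁶×154×180 + 19.3×10⁻⁶×154×900 = 3.517 mm.
Since the ends are fixed, an axial force P builds up, equal in every segment, with P · Σ Lᵢ/(AᵢEᵢ) = δ_free.
Σ Lᵢ/(AᵢEᵢ) = 170/(425×103×10³) + 180/(1275×204×10³) + 900/(1450×100×10³) = 1.078×10⁻⁵ mm/N.
Hence P = δ_free / Σ(L/AE) = 3.517/1.078×10⁻⁵ = 326.1 kN (compressive).

P ≈ 326 kN (compressive)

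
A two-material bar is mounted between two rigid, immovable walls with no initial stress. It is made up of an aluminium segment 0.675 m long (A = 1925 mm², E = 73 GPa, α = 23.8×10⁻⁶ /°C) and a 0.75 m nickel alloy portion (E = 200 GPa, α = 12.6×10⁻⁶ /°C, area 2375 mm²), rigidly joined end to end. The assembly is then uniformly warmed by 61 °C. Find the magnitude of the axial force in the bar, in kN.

P ≈ 244 kN (compressive)

Free thermal expansion of the whole bar: Σ αᵢΔT Lᵢ = 23.8×10⁻⁶×61×675 + 12.6×10⁻⁶×61×750 = 1.556 mm.
The walls prevent any net length change, so an axial force P (same in every segment) develops. Compatibility: P · Σ Lᵢ/(AᵢEᵢ) = δ_free.
Σ Lᵢ/(AᵢEᵢ) = 675/(1925×73×10³) + 750/(2375×200×10³) = 6.382×10⁻⁶ mm/N.
P = 1.556 / 6.382×10⁻⁶ = 243900 N = 243.9 kN, compressive.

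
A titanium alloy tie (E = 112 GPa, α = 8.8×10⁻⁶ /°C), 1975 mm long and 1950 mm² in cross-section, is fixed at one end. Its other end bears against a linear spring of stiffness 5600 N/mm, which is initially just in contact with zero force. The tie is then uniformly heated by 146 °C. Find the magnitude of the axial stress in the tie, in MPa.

If the spring were absent the tie would lengthen by αΔT L = 8.8×10⁻⁶ × 146 × 1975 = 2.537 mm.
Let P be the compressive force at the spring. The tie shortens elastically by PL/(AE) and the spring compresses by P/k; together these equal δ_free.
So P = δ_free / [L/(AE) + 1/k] = 2.537 / [ 1975/(1950×112×10³) + 1/(5600) ].
P = 2.537 / 0.0001876 = 13520 N.
σ = P/A = 13520/1950 = 6.936 MPa.

σ ≈ 6.94 MPa (compressive)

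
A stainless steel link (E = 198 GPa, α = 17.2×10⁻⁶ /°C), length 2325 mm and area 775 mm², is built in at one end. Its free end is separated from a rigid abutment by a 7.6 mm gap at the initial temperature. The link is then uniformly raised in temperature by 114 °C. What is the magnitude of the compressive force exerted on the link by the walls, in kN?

Free thermal elongation = αΔT L = 17.2×10⁻⁶ × 114 × 2325 = 4.559 mm.
Since δ_free = 4.56 mm is less than the 7.6 mm gap, the link never touches the wall. No axial force develops.

P ≈ 0 kN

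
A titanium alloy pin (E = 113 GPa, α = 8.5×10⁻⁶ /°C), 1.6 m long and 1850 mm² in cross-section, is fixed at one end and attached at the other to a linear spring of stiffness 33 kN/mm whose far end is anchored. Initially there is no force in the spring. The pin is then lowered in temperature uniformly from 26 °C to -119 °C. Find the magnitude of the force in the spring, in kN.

The unrestrained thermal change is αΔT L = 8.5×10⁻⁶ × 145 × 1600 = 1.972 mm.
With a force P in the spring, the elastic change of the pin is PL/(AE) and that of the spring is P/k; compatibility requires their sum to equal δ_free.
So P = δ_free / [L/(AE) + 1/k] = 1.972 / [ 1600/(1850×113×10³) + 1/(33×10³) ].
P = 1.972 / 3.796×10⁻⁵ = 51950 N.

P ≈ 52 kN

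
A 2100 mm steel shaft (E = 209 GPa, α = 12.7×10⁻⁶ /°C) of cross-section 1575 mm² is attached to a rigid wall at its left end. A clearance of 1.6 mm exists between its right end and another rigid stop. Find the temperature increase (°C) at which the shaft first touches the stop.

ΔT ≈ 60 °C

Contact occurs when the free expansion equals the gap: αΔT L = 1.6 mm.
ΔT = 1.6 / (12.7×10⁻⁶ × 2100) = 59.99 °C.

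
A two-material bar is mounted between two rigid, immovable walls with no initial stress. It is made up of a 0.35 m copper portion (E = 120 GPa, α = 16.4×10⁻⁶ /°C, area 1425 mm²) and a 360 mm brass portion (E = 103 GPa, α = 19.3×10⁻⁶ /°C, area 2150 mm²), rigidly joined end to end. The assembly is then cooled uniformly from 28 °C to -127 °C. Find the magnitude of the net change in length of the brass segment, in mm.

|ΔL| ≈ 0.206 mm

Free thermal contraction of the whole bar: Σ αᵢΔT Lᵢ = 16.4×10⁻⁶×155×350 + 19.3×10⁻⁶×155×360 = 1.967 mm.
Since the ends are fixed, an axial force P builds up, equal in every segment, with P · Σ Lᵢ/(AᵢEᵢ) = δ_free.
Σ Lᵢ/(AᵢEᵢ) = 350/(1425×120×10³) + 360/(2150×103×10³) = 3.672×10⁻⁶ mm/N.
P = 1.967 / 3.672×10⁻⁶ = 535500 N = 535.5 kN, tensile.
For the brass segment, free thermal change = 19.3×10⁻⁶×155×360 = 1.077 mm and elastic change from P = 535500×360/(2150×103×10³) = 0.8706 mm; these oppose, so the net change is 0.206 mm (segment shortens).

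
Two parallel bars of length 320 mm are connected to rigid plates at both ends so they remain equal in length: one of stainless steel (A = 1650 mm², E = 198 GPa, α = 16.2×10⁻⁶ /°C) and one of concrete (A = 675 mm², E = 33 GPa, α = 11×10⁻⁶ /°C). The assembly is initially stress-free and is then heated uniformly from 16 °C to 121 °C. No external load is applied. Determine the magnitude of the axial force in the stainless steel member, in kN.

Equilibrium of a rigid end plate with no external load gives equal and opposite internal forces ±P in the two members. Since α_{stainless steel} > α_{concrete}, heating drives the stainless steel into compression and the concrete into tension.
Setting the final lengths equal and cancelling L: (α₁ − α₂)ΔT = P/(A₁E₁) + P/(A₂E₂).
|α₁ − α₂|·ΔT = 5.2×10⁻⁶ × 105 = 0.000546.
1/(A₁E₁) + 1/(A₂E₂) = 1/(1650×198×10³) + 1/(675×33×10³) = 4.795×10⁻⁸ N⁻¹.
So P = 0.000546 / 4.795×10⁻⁸ = 11.39 kN.

P ≈ 11.4 kN (compressive in the stainless steel)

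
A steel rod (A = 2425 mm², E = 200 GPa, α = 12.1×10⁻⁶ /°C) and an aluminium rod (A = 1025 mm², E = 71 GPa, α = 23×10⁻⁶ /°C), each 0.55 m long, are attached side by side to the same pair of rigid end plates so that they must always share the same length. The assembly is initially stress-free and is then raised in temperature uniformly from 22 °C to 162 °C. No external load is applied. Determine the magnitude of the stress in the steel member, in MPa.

Equilibrium of a rigid end plate with no external load gives equal and opposite internal forces ±P in the two members. Since α_{aluminium} > α_{steel}, heating drives the aluminium into compression and the steel into tension.
Equating the net (thermal + elastic) strains gives |α₁ − α₂|·ΔT = P·[1/(A₁E₁) + 1/(A₂E₂)].
|α₁ − α₂|·ΔT = 10.9×10⁻⁶ × 140 = 0.001526.
1/(A₁E₁) + 1/(A₂E₂) = 1/(2425×200×10³) + 1/(1025×71×10³) = 1.58×10⁻⁸ N⁻¹.
P = 0.001526 / 1.58×10⁻⁸ = 96560 N = 96.56 kN.
σ_{steel} = P/A₁ = 96560/2425 = 39.82 MPa, tensile.

σ ≈ 39.8 MPa (tensile)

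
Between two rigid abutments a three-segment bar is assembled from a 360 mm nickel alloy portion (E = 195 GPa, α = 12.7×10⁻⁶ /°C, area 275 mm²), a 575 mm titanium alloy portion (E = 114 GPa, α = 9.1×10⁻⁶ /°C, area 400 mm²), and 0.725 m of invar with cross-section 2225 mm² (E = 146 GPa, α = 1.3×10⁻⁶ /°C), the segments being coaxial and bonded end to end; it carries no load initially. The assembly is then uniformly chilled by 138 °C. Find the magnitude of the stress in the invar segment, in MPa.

With the walls removed the bar would change length by δ_free = Σ αᵢΔT Lᵢ = 12.7×10⁻⁶×138×360 + 9.1×10⁻⁶×138×575 + 1.3×10⁻⁶×138×725 = 1.483 mm.
The walls prevent any net length change, so an axial force P (same in every segment) develops. Compatibility: P · Σ Lᵢ/(AᵢEᵢ) = δ_free.
The series flexibility is Σ Lᵢ/(AᵢEᵢ) = 360/(275×195×10³) + 575/(400×114×10³) + 725/(2225×146×10³) = 2.155×10⁻⁵ mm/N.
Hence P = δ_free / Σ(L/AE) = 1.483/2.155×10⁻⁵ = 68.81 kN (tensile).
σ_{invar} = P / A = 68810 / 2225 = 30.92 MPa.

σ ≈ 30.9 MPa (tensile)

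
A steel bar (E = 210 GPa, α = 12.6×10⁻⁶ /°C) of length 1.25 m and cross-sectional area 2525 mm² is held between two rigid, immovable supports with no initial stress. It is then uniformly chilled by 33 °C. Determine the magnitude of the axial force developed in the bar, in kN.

The ends cannot move, so σ = EαΔT = 210×10³ × 12.6×10⁻⁶ × 33 = 87.32 MPa.
Axial force P = σA = 87.32 × 2525 = 220500 N = 220.5 kN, tensile.

P ≈ 220 kN (tensile)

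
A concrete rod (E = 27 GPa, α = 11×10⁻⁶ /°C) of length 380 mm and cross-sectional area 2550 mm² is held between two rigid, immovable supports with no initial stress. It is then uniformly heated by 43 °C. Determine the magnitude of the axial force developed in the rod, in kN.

P ≈ 32.6 kN (compressive)

With zero net strain, σ = E·αΔT = 27 GPa × 11×10⁻⁶ × 43 = 12.77 MPa.
P = AEαΔT = 2550 × 27×10³ × 11×10⁻⁶ × 43 = 32.57 kN (compressive).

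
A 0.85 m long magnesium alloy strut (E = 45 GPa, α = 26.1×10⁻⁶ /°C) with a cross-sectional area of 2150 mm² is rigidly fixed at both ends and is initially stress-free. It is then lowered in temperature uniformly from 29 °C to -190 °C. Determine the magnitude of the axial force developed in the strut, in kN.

P ≈ 553 kN (tensile)

With zero net strain, σ = E·αΔT = 45 GPa × 26.1×10⁻⁶ × 219 = 257.2 MPa.
Then P = σA = 257.2 × 2150 mm² = 553 kN, tensile.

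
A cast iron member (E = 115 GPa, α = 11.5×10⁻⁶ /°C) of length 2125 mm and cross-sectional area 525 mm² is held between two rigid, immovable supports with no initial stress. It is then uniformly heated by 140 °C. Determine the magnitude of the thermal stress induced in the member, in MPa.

σ ≈ 185 MPa (compressive)

The supports are rigid, so the total axial strain is zero. The restrained thermal strain is ε = αΔT = 11.5×10⁻⁶ × 140 = 1610×10⁻⁶.
Hence σ = E·αΔT = 115×10³ × 1610×10⁻⁶ = 185.2 MPa, compressive.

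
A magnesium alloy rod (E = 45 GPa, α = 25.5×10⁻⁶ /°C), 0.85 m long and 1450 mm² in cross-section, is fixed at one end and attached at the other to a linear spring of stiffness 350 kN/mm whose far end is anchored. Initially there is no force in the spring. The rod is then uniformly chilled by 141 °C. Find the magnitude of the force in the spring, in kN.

The unrestrained thermal change is αΔT L = 25.5×10⁻⁶ × 141 × 850 = 3.056 mm.
Let P be the tensile force in the spring. The rod extends elastically by PL/(AE) and the spring stretches by P/k; together these equal δ_free.
So P = δ_free / [L/(AE) + 1/k] = 3.056 / [ 850/(1450×45×10³) + 1/(350×10³) ].
P = 3.056 / 1.588×10⁻⁵ = 192400 N.

P ≈ 192 kN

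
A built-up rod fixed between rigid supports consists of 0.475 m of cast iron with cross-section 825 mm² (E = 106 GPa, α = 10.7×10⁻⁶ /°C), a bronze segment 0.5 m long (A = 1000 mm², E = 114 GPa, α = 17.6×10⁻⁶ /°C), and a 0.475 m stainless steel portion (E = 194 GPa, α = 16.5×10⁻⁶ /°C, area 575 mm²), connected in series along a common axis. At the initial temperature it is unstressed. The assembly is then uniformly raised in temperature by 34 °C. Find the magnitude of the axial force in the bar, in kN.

With the walls removed the bar would change length by δ_free = Σ αᵢΔT Lᵢ = 10.7×10⁻⁶×34×475 + 17.6×10⁻⁶×34×500 + 16.5×10⁻⁶×34×475 = 0.7385 mm.
The walls prevent any net length change, so an axial force P (same in every segment) develops. Compatibility: P · Σ Lᵢ/(AᵢEᵢ) = δ_free.
The series flexibility is Σ Lᵢ/(AᵢEᵢ) = 475/(825×106×10³) + 500/(1000×114×10³) + 475/(575×194×10³) = 1.408×10⁻⁵ mm/N.
P = 0.7385 / 1.408×10⁻⁵ = 52460 N = 52.46 kN, compressive.

P ≈ 52.5 kN (compressive)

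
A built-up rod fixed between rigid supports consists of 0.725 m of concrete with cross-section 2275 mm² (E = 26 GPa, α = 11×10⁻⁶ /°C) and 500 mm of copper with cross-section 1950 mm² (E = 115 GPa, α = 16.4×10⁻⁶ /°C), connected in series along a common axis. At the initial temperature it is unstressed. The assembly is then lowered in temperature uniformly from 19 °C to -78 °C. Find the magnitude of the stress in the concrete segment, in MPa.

σ ≈ 47.6 MPa (tensile)

If the supports were absent, the total length change would be Σ αᵢΔT Lᵢ = 11×10⁻⁶×97×725 + 16.4×10⁻⁶×97×500 = 1.569 mm.
The rigid supports impose zero overall length change; the single axial force P common to all segments must satisfy P Σ Lᵢ/(AᵢEᵢ) = δ_free.
Σ Lᵢ/(AᵢEᵢ) = 725/(2275×26×10³) + 500/(1950×115×10³) = 1.449×10⁻⁵ mm/N.
Hence P = δ_free / Σ(L/AE) = 1.569/1.449×10⁻⁵ = 108.3 kN (tensile).
σ_{concrete} = P / A = 108300 / 2275 = 47.61 MPa.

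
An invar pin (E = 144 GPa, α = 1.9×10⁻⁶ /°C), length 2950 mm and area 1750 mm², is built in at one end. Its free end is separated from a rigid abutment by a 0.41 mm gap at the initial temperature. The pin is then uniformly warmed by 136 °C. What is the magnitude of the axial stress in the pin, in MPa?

Unrestrained expansion: δ_free = αΔT L = 1.9×10⁻⁶ × 136 × 2950 = 0.7623 mm.
This exceeds the 0.41 mm gap, so the wall pushes back. The portion of expansion that must be recovered elastically is δ_free − gap = 0.7623 − 0.41 = 0.3523 mm.
That suppressed elongation corresponds to σ = E·Δ/L = 144×10³ × 0.3523/2950 = 17.2 MPa.

σ ≈ 17.2 MPa (compressive)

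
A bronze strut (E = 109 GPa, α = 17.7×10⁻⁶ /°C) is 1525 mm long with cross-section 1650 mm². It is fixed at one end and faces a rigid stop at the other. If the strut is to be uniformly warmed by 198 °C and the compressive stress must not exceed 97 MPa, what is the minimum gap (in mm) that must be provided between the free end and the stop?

g ≈ 3.99 mm

With no wall the strut would lengthen by αΔT L = 17.7×10⁻⁶ × 198 × 1525 = 5.345 mm.
A stress of 97 MPa corresponds to the wall pushing the strut back by σL/E = 97×1525/(109×10³) = 1.357 mm.
So the gap has to take up the difference, g_min = δ_free − σL/E = 5.345 − 1.357 = 3.987 mm.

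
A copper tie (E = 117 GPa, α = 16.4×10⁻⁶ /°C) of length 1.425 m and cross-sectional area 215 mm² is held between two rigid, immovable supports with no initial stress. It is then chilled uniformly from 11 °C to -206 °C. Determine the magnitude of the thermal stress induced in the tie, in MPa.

σ ≈ 416 MPa (tensile)

The supports are rigid, so the total axial strain is zero. The restrained thermal strain is ε = αΔT = 16.4×10⁻⁶ × 217 = 3558.8×10⁻⁶.
The stress required to suppress this strain is σ = Eε = 117×10³ × 3558.8×10⁻⁶ = 416.4 MPa, tensile since the tie is trying to contract.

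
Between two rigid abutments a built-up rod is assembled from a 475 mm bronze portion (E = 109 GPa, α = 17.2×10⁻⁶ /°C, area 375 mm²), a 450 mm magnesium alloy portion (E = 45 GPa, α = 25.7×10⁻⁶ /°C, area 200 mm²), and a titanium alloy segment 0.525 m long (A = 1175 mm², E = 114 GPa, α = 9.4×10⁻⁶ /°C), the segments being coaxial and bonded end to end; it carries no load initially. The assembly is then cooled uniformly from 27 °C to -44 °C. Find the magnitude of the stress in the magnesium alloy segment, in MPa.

σ ≈ 134 MPa (tensile)

If the supports were absent, the total length change would be Σ αᵢΔT Lᵢ = 17.2×10⁻⁶×71×475 + 25.7×10⁻⁶×71×450 + 9.4×10⁻⁶×71×525 = 1.752 mm.
The walls prevent any net length change, so an axial force P (same in every segment) develops. Compatibility: P · Σ Lᵢ/(AᵢEᵢ) = δ_free.
The series flexibility is Σ Lᵢ/(AᵢEᵢ) = 475/(375×109×10³) + 450/(200×45×10³) + 525/(1175×114×10³) = 6.554×10⁻⁵ mm/N.
P = 1.752 / 6.554×10⁻⁵ = 26730 N = 26.73 kN, tensile.
σ_{magnesium alloy} = P / A = 26730 / 200 = 133.6 MPa.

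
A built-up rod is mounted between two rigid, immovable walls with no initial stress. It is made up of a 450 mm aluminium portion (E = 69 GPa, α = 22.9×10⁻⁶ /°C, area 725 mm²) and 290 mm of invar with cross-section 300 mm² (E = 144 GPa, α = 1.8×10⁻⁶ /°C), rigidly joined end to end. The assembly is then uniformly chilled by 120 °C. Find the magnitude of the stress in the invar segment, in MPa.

σ ≈ 276 MPa (tensile)

With the walls removed the bar would change length by δ_free = Σ αᵢΔT Lᵢ = 22.9×10⁻⁶×120×450 + 1.8×10⁻⁶×120×290 = 1.299 mm.
The rigid supports impose zero overall length change; the single axial force P common to all segments must satisfy P Σ Lᵢ/(AᵢEᵢ) = δ_free.
The series flexibility is Σ Lᵢ/(AᵢEᵢ) = 450/(725×69×10³) + 290/(300×144×10³) = 1.571×10⁻⁵ mm/N.
So P = 1.299 / 1.571×10⁻⁵ = 82.71 kN, tensile.
σ_{invar} = P / A = 82710 / 300 = 275.7 MPa.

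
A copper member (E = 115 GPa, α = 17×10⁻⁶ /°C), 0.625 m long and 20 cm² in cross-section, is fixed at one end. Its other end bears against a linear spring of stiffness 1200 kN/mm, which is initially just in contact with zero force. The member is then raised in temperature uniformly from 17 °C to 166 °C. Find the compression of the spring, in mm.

Free thermal expansion: δ_free = αΔT L = 17×10⁻⁶ × 149 × 625 = 1.583 mm.
Let P be the compressive force at the spring. The member shortens elastically by PL/(AE) and the spring compresses by P/k; together these equal δ_free.
P [ L/(AE) + 1/k ] = δ_free → P [ 625/(2000×115×10³) + 1/(1200×10³) ] = 1.583.
P = 1.583 / 3.551×10⁻⁶ = 445900 N.
Spring compression = P/k = 445900/(1200×10³) = 0.3715 mm.

δ ≈ 0.372 mm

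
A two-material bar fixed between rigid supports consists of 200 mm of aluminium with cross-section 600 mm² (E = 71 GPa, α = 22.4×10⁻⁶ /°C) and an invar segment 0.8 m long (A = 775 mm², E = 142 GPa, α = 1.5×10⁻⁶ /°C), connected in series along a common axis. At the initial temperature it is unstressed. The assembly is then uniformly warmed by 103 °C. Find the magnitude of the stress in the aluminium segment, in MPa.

With the walls removed the bar would change length by δ_free = Σ αᵢΔT Lᵢ = 22.4×10⁻⁶×103×200 + 1.5×10⁻⁶×103×800 = 0.585 mm.
The walls prevent any net length change, so an axial force P (same in every segment) develops. Compatibility: P · Σ Lᵢ/(AᵢEᵢ) = δ_free.
The series flexibility is Σ Lᵢ/(AᵢEᵢ) = 200/(600×71×10³) + 800/(775×142×10³) = 1.196×10⁻⁵ mm/N.
P = 0.585 / 1.196×10⁻⁵ = 48900 N = 48.9 kN, compressive.
σ_{aluminium} = P / A = 48900 / 600 = 81.5 MPa.

σ ≈ 81.5 MPa (compressive)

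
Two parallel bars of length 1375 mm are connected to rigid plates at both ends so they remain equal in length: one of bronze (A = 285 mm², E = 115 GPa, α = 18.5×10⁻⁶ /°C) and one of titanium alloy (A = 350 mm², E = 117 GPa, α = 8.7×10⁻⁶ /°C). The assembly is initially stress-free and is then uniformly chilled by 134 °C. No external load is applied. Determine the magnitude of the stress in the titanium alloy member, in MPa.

σ ≈ 68.3 MPa (compressive)

Both members must finish at the same length. With the larger α, the bronze tends to over-contract; the plates restrain it, putting the bronze in tension and the titanium alloy in compression. With no external load the two internal forces are equal and opposite, magnitude P.
Compatibility of the two members (thermal + elastic change equal): (α₁ − α₂)ΔT = P·[1/(A₁E₁) + 1/(A₂E₂)].
|α₁ − α₂|·ΔT = 9.8×10⁻⁶ × 134 = 0.001313.
1/(A₁E₁) + 1/(A₂E₂) = 1/(285×115×10³) + 1/(350×117×10³) = 5.493×10⁻⁸ N⁻¹.
So P = 0.001313 / 5.493×10⁻⁸ = 23.91 kN.
σ_{titanium alloy} = P/A₂ = 23910/350 = 68.3 MPa, compressive.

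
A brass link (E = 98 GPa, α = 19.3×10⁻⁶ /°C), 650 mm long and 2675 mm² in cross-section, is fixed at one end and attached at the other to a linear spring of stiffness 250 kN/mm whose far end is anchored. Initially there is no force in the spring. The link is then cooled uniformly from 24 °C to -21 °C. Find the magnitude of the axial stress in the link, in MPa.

The unrestrained thermal change is αΔT L = 19.3×10⁻⁶ × 45 × 650 = 0.5645 mm.
With a force P in the spring, the elastic change of the link is PL/(AE) and that of the spring is P/k; compatibility requires their sum to equal δ_free.
P [ L/(AE) + 1/k ] = δ_free → P [ 650/(2675×98×10³) + 1/(250×10³) ] = 0.5645.
P = 0.5645 / 6.479×10⁻⁶ = 87120 N.
σ = P/A = 87120/2675 = 32.57 MPa.

σ ≈ 32.6 MPa (tensile)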